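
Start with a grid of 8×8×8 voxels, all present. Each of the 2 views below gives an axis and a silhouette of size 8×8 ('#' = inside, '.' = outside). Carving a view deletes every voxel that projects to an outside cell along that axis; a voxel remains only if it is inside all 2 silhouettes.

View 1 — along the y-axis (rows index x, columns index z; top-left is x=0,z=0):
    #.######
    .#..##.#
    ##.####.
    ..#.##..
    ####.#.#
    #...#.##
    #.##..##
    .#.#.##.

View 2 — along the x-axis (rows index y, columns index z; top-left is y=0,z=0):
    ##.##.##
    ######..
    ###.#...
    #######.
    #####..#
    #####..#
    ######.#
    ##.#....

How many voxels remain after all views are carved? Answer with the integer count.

214 voxels

full grid |V| = 512
step 1: project along y, AND mask (39/64) → |grid| = 312
step 2: project along x, AND mask (45/64) → |grid| = 214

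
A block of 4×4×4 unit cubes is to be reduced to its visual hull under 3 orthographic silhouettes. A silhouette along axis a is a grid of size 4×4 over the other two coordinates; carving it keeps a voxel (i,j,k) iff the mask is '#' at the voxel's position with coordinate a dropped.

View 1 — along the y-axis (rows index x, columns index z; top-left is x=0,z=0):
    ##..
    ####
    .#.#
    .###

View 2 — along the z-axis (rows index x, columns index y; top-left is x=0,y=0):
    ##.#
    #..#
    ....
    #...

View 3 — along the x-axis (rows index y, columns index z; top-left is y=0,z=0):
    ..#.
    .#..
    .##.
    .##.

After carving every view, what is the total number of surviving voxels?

voxel count = 6

before carving: 64 voxels (4×4×4)
carve view 1 (along y, XZ-mask fill 11/16): 44 voxels remain
carve view 2 (along z, XY-mask fill 6/16): 17 voxels remain
carve view 3 (along x, YZ-mask fill 6/16): 6 voxels remain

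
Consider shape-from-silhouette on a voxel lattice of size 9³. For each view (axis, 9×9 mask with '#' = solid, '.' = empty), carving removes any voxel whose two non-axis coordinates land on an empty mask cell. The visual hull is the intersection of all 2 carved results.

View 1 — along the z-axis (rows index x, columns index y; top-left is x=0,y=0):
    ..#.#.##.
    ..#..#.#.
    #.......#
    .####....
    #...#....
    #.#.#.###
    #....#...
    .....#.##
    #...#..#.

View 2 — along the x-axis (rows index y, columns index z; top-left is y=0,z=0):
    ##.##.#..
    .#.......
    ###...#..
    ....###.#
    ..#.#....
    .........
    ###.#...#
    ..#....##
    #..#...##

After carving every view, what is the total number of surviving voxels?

before carving: 729 voxels (9×9×9)
V1 z: intersect with XY mask (29 set) -- 261 left
V2 x: intersect with YZ mask (28 set) -- 93 left

remaining voxels: 93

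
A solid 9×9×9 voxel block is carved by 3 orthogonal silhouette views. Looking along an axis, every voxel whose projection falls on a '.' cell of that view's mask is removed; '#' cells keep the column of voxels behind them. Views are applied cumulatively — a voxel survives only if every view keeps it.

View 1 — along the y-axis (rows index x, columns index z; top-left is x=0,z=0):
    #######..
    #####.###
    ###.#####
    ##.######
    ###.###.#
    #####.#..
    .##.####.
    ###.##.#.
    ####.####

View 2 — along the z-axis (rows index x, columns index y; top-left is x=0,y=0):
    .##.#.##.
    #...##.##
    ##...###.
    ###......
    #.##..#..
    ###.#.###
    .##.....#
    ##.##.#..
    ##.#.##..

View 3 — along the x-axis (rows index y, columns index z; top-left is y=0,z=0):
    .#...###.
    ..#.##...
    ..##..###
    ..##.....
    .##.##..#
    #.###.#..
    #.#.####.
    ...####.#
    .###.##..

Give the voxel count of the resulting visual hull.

voxel count = 146

start: 9×9×9 = 729 voxels
after view 1 [y-axis, 64 of 81 cells solid] → remaining = 576
after view 2 [z-axis, 42 of 81 cells solid] → remaining = 297
after view 3 [x-axis, 40 of 81 cells solid] → remaining = 146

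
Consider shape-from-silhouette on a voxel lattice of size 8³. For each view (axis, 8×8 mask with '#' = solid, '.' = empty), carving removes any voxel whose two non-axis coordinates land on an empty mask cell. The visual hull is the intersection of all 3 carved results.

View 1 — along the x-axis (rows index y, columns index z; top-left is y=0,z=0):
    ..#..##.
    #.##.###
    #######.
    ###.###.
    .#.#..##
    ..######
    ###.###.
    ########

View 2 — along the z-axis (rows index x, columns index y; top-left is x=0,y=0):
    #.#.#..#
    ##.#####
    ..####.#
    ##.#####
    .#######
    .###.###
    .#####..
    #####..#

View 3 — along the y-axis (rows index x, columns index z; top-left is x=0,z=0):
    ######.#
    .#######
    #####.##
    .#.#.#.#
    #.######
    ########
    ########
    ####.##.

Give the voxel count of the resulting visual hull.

|visual hull| = 232

full grid |V| = 512
carve view 1 (along x, YZ-mask fill 46/64): 368 voxels remain
carve view 2 (along z, XY-mask fill 47/64): 276 voxels remain
carve view 3 (along y, XZ-mask fill 54/64): 232 voxels remain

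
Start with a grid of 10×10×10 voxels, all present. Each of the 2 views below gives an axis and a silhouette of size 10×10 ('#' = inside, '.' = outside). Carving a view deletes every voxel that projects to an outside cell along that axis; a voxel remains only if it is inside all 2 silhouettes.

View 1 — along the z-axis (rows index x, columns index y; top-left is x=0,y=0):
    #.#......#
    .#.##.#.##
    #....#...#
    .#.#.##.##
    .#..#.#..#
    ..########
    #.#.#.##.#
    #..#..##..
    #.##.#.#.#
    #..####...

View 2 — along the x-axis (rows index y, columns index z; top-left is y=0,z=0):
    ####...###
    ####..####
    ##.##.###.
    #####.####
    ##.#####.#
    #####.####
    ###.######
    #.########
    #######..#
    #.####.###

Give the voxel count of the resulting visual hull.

initial block: 10^3 = 1000
carve view 1 (along z, XY-mask fill 51/100): 510 voxels remain
carve view 2 (along x, YZ-mask fill 82/100): 420 voxels remain

voxel count = 420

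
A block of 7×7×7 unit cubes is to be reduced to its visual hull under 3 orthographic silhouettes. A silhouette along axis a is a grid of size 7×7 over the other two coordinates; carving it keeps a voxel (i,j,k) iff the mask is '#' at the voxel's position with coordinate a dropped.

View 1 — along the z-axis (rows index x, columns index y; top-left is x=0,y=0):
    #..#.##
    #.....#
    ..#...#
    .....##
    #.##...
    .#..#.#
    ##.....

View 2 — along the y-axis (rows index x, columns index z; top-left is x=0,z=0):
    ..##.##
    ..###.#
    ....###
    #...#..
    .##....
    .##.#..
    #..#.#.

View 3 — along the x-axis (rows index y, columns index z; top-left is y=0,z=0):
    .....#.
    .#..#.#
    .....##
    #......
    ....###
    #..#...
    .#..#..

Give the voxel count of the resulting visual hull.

start: 7×7×7 = 343 voxels
V1 z: intersect with XY mask (18 set) -- 126 left
V2 y: intersect with XZ mask (21 set) -- 55 left
V3 x: intersect with YZ mask (14 set) -- 14 left

14 voxels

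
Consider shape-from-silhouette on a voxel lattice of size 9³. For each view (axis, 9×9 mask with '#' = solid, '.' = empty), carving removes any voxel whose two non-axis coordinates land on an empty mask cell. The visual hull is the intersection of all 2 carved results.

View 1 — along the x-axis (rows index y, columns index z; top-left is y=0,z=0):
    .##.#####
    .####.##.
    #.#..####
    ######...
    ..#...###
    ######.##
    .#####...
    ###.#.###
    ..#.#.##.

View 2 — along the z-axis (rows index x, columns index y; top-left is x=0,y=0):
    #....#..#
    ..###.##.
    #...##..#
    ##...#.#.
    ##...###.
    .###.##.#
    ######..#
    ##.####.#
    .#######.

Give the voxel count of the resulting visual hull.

start: 9×9×9 = 729 voxels
step 1: project along x, AND mask (53/81) → |grid| = 477
step 2: project along z, AND mask (48/81) → |grid| = 289

voxel count = 289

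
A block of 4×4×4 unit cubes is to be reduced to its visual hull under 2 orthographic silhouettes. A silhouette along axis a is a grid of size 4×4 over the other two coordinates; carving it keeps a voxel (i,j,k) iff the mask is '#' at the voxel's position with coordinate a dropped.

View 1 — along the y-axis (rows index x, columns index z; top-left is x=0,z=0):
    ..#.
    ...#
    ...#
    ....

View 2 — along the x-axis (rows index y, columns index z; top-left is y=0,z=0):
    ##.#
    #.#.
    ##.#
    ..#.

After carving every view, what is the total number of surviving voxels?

before carving: 64 voxels (4×4×4)
after view 1 [y-axis, 3 of 16 cells solid] → remaining = 12
after view 2 [x-axis, 9 of 16 cells solid] → remaining = 6

|visual hull| = 6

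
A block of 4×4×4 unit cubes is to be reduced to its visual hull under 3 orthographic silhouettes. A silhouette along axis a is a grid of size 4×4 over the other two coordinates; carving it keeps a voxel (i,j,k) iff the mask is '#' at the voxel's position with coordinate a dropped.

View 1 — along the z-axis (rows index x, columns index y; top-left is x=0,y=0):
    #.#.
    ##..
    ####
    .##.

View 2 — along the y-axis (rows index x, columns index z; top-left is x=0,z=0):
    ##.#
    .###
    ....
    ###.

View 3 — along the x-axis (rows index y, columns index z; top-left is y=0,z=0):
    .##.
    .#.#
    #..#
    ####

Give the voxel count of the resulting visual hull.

9 voxels

before carving: 64 voxels (4×4×4)
step 1: project along z, AND mask (10/16) → |grid| = 40
step 2: project along y, AND mask (9/16) → |grid| = 18
step 3: project along x, AND mask (10/16) → |grid| = 9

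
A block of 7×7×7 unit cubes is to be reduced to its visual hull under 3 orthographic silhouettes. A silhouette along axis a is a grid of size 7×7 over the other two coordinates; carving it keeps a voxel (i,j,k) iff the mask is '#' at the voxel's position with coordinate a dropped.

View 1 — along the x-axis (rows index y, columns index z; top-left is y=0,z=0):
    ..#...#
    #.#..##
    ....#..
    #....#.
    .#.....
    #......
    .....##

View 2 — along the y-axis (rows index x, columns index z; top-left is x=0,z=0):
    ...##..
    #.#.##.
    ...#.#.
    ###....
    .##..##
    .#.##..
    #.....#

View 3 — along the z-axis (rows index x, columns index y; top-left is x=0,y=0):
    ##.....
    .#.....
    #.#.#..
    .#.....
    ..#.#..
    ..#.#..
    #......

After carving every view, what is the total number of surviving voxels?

9 voxels

initial block: 7^3 = 343
V1 x: intersect with YZ mask (13 set) -- 91 left
V2 y: intersect with XZ mask (20 set) -- 36 left
V3 z: intersect with XY mask (12 set) -- 9 left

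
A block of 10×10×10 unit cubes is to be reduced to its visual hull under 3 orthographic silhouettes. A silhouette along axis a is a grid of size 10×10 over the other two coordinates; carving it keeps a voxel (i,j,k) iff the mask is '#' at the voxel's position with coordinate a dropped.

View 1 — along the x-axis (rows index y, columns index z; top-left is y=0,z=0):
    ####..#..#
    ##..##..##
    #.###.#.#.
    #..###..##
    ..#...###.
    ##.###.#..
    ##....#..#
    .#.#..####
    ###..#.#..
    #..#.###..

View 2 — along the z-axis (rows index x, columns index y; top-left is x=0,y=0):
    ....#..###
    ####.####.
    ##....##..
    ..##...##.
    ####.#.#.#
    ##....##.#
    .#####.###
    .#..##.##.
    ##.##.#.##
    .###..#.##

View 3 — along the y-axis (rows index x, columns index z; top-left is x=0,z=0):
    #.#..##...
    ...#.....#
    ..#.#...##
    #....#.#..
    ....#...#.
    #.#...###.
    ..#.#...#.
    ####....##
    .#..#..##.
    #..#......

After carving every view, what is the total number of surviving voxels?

full grid |V| = 1000
V1 x: intersect with YZ mask (54 set) -- 540 left
V2 z: intersect with XY mask (58 set) -- 317 left
V3 y: intersect with XZ mask (35 set) -- 104 left

104 voxels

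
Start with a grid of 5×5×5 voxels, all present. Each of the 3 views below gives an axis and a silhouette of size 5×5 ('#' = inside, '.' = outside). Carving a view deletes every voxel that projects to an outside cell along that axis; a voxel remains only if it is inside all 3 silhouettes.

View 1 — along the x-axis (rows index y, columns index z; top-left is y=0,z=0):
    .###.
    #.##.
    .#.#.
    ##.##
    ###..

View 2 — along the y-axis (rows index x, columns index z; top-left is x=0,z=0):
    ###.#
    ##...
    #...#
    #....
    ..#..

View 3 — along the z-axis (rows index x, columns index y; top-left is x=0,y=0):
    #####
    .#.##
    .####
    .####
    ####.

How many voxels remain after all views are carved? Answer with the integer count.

25 voxels

before carving: 125 voxels (5×5×5)
carve view 1 (along x, YZ-mask fill 15/25): 75 voxels remain
carve view 2 (along y, XZ-mask fill 10/25): 28 voxels remain
carve view 3 (along z, XY-mask fill 20/25): 25 voxels remain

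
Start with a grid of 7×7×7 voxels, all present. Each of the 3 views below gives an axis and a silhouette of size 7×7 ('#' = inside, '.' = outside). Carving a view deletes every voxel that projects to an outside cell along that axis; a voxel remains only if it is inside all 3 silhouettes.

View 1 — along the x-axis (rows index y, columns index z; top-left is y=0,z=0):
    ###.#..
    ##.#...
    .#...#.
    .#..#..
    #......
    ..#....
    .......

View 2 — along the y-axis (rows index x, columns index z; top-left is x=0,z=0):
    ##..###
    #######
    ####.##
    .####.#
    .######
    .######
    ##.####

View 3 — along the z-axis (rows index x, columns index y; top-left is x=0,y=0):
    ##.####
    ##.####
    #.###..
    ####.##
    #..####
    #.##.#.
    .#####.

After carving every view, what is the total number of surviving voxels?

initial block: 7^3 = 343
step 1: project along x, AND mask (13/49) → |grid| = 91
step 2: project along y, AND mask (41/49) → |grid| = 74
step 3: project along z, AND mask (36/49) → |grid| = 57

voxel count = 57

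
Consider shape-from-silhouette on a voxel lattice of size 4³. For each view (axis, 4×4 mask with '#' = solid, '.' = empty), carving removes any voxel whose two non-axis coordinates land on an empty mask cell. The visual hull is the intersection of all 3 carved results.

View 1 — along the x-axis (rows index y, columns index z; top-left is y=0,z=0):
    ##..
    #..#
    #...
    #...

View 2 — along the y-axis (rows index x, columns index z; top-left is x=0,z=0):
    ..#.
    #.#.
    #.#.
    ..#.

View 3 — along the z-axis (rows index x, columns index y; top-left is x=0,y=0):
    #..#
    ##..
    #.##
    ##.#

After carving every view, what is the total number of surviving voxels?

start: 4×4×4 = 64 voxels
V1 x: intersect with YZ mask (6 set) -- 24 left
V2 y: intersect with XZ mask (6 set) -- 8 left
V3 z: intersect with XY mask (10 set) -- 5 left

voxel count = 5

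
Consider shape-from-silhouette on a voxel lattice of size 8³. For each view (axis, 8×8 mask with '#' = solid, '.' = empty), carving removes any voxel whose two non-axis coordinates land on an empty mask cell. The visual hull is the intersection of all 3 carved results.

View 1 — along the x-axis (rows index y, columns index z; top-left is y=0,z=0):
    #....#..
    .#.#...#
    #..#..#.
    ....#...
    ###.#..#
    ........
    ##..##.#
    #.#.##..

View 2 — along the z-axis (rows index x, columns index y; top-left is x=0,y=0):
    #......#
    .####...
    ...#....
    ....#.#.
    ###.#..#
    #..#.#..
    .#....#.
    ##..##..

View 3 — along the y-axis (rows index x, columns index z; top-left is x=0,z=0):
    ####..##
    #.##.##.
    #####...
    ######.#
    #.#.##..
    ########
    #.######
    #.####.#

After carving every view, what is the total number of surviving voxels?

voxel count = 47

initial block: 8^3 = 512
carve view 1 (along x, YZ-mask fill 23/64): 184 voxels remain
carve view 2 (along z, XY-mask fill 23/64): 67 voxels remain
carve view 3 (along y, XZ-mask fill 48/64): 47 voxels remain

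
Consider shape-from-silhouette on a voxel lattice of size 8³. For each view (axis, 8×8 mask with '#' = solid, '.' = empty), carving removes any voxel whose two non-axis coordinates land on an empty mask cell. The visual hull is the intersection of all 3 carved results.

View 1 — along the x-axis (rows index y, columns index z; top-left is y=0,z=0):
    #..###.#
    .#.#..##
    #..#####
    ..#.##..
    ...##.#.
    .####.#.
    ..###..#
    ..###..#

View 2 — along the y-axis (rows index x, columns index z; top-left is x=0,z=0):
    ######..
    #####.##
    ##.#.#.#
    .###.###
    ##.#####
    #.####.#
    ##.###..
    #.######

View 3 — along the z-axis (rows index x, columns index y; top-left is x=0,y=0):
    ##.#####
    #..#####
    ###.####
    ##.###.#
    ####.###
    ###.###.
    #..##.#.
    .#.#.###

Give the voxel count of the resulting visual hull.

remaining voxels: 155

before carving: 512 voxels (8×8×8)
after view 1 [x-axis, 34 of 64 cells solid] → remaining = 272
after view 2 [y-axis, 49 of 64 cells solid] → remaining = 211
after view 3 [z-axis, 48 of 64 cells solid] → remaining = 155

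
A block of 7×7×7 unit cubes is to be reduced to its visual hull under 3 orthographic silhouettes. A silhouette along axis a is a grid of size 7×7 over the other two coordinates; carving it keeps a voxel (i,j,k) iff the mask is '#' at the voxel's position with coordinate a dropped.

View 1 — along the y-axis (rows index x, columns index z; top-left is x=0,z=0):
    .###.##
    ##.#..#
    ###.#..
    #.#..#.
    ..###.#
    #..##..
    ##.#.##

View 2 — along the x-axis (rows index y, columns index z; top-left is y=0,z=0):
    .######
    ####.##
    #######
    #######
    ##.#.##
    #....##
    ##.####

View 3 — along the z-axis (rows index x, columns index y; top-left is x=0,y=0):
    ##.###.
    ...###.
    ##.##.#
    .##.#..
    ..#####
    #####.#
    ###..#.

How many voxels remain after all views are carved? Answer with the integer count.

remaining voxels: 100

before carving: 343 voxels (7×7×7)
  1. axis=1 (XZ plane), |mask|=28  ⇒  voxels=196
  2. axis=0 (YZ plane), |mask|=40  ⇒  voxels=161
  3. axis=2 (XY plane), |mask|=31  ⇒  voxels=100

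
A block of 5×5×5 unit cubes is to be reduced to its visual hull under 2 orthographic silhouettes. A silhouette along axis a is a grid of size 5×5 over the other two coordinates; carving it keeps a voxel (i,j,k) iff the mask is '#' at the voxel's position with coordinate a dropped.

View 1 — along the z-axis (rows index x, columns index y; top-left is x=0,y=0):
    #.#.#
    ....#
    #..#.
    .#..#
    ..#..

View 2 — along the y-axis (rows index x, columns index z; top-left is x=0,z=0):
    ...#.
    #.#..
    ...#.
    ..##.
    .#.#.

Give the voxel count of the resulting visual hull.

initial block: 5^3 = 125
after view 1 [z-axis, 9 of 25 cells solid] → remaining = 45
after view 2 [y-axis, 8 of 25 cells solid] → remaining = 13

remaining voxels: 13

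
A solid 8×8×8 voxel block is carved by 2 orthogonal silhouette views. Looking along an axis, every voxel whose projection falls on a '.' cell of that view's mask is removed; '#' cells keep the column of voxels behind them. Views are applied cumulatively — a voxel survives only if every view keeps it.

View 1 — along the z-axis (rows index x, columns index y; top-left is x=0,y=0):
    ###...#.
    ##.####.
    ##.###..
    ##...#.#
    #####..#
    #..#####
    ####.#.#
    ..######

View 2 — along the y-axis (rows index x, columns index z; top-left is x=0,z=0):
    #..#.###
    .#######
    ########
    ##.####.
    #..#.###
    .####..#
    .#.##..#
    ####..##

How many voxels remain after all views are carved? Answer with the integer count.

246 voxels

before carving: 512 voxels (8×8×8)
V1 z: intersect with XY mask (43 set) -- 344 left
V2 y: intersect with XZ mask (46 set) -- 246 left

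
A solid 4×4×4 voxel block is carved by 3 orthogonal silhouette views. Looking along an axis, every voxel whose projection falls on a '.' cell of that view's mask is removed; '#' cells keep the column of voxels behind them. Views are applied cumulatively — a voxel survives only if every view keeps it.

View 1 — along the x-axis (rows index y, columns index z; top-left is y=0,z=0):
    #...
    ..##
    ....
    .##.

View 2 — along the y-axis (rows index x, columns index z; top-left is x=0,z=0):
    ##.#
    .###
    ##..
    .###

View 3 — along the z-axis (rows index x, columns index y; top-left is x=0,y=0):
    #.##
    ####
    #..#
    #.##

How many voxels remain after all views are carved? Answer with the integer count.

full grid |V| = 64
V1 x: intersect with YZ mask (5 set) -- 20 left
V2 y: intersect with XZ mask (11 set) -- 13 left
V3 z: intersect with XY mask (12 set) -- 10 left

remaining voxels: 10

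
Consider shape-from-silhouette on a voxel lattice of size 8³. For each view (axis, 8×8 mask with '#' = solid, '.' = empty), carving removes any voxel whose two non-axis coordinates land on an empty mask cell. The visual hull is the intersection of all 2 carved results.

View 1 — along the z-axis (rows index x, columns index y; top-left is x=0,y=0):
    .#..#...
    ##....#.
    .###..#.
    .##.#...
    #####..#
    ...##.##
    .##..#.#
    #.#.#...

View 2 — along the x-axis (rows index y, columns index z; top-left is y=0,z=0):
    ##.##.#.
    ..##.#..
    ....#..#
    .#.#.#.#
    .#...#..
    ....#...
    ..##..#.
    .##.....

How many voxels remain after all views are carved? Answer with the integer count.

initial block: 8^3 = 512
V1 z: intersect with XY mask (29 set) -- 232 left
V2 x: intersect with YZ mask (22 set) -- 81 left

|visual hull| = 81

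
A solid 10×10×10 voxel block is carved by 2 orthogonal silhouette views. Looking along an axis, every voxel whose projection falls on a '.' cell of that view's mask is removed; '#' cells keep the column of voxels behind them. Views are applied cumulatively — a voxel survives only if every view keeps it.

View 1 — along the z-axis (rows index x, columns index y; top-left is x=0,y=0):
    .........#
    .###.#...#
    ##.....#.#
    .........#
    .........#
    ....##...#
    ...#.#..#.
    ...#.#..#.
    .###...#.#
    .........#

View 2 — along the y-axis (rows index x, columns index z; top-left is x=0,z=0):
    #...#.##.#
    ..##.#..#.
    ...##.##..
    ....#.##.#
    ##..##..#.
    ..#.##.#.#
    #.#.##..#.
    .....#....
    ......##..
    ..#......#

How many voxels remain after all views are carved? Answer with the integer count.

before carving: 1000 voxels (10×10×10)
after view 1 [z-axis, 27 of 100 cells solid] → remaining = 270
after view 2 [y-axis, 37 of 100 cells solid] → remaining = 95

remaining voxels: 95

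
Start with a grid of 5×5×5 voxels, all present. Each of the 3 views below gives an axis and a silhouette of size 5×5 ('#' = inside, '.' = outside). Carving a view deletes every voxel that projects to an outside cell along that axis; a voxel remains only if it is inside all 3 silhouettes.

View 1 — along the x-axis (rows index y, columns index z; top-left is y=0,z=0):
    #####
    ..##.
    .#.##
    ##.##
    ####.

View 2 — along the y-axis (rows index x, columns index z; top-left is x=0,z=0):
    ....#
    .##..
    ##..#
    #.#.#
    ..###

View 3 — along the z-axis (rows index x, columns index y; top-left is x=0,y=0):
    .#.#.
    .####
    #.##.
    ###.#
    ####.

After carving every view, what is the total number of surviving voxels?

|visual hull| = 30

initial block: 5^3 = 125
[1] x-view keeps 18 columns → grid now 90
[2] y-view keeps 12 columns → grid now 40
[3] z-view keeps 17 columns → grid now 30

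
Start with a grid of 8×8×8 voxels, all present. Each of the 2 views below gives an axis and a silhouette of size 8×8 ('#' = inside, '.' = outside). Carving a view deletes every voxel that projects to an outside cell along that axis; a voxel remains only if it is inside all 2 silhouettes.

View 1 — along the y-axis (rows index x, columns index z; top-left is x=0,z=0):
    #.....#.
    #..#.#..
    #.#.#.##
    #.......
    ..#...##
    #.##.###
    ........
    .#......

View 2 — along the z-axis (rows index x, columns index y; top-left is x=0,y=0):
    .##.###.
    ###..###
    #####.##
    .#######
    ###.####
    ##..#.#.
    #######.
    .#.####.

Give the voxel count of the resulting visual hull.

before carving: 512 voxels (8×8×8)
[1] y-view keeps 21 columns → grid now 168
[2] z-view keeps 48 columns → grid now 120

remaining voxels: 120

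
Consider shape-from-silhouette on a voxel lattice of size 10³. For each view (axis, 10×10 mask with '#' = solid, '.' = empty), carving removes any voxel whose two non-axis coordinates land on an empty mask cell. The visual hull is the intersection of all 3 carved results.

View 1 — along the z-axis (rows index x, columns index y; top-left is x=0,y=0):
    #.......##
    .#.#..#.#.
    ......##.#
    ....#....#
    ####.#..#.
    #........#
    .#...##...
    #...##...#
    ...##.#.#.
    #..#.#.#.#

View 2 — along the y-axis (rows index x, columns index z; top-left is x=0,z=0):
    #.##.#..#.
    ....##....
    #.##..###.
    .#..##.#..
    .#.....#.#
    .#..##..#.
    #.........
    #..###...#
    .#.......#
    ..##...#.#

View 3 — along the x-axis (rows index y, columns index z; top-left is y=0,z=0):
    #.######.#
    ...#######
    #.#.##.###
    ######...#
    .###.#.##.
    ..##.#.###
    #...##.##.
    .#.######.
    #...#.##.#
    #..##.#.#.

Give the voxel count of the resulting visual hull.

initial block: 10^3 = 1000
V1 z: intersect with XY mask (36 set) -- 360 left
V2 y: intersect with XZ mask (36 set) -- 126 left
V3 x: intersect with YZ mask (63 set) -- 78 left

78 voxels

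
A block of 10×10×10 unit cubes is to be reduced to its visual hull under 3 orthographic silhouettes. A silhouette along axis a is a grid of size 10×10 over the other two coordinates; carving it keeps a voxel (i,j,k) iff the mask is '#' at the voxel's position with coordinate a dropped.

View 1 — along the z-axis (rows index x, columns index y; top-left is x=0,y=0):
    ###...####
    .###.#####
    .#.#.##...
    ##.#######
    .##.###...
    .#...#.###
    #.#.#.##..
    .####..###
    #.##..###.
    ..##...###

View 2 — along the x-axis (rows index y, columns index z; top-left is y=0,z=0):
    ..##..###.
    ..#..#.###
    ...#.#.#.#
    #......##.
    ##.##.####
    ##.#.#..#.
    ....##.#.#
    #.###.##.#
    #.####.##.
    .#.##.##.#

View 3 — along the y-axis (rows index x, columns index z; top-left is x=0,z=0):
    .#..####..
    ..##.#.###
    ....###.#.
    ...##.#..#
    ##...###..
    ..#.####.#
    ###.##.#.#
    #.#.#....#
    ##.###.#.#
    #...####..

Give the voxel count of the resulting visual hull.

remaining voxels: 178

before carving: 1000 voxels (10×10×10)
  1. axis=2 (XY plane), |mask|=61  ⇒  voxels=610
  2. axis=0 (YZ plane), |mask|=54  ⇒  voxels=327
  3. axis=1 (XZ plane), |mask|=53  ⇒  voxels=178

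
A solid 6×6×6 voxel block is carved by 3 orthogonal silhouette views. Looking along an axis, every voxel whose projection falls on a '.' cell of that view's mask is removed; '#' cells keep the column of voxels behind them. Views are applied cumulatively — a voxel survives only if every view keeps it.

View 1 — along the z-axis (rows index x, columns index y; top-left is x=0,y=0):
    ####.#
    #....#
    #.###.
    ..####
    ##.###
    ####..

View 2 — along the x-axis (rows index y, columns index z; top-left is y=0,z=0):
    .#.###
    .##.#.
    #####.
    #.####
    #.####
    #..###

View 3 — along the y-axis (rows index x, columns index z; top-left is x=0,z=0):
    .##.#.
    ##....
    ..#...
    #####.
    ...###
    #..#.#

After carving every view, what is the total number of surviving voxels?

initial block: 6^3 = 216
carve view 1 (along z, XY-mask fill 24/36): 144 voxels remain
carve view 2 (along x, YZ-mask fill 26/36): 105 voxels remain
carve view 3 (along y, XZ-mask fill 17/36): 52 voxels remain

52 voxels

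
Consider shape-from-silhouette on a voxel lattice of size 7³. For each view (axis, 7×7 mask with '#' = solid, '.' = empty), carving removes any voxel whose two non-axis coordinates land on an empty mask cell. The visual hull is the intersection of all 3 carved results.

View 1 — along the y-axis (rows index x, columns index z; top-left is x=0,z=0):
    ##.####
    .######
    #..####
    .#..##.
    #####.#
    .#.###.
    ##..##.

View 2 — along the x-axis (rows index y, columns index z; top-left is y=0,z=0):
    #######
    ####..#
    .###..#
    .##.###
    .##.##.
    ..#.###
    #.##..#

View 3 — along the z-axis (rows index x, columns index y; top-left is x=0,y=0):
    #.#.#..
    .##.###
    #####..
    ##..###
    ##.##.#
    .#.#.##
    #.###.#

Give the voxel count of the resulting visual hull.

voxel count = 97

before carving: 343 voxels (7×7×7)
carve view 1 (along y, XZ-mask fill 34/49): 238 voxels remain
carve view 2 (along x, YZ-mask fill 33/49): 152 voxels remain
carve view 3 (along z, XY-mask fill 32/49): 97 voxels remain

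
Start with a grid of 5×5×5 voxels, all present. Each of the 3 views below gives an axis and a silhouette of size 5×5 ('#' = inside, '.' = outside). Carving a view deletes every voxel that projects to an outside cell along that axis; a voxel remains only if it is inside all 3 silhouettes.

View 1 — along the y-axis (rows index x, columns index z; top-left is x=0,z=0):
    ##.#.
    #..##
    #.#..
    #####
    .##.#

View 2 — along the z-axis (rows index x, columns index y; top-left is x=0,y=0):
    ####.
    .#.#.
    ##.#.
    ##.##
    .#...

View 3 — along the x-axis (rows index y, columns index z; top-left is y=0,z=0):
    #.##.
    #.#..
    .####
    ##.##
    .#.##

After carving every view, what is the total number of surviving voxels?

before carving: 125 voxels (5×5×5)
step 1: project along y, AND mask (16/25) → |grid| = 80
step 2: project along z, AND mask (14/25) → |grid| = 47
step 3: project along x, AND mask (16/25) → |grid| = 30

|visual hull| = 30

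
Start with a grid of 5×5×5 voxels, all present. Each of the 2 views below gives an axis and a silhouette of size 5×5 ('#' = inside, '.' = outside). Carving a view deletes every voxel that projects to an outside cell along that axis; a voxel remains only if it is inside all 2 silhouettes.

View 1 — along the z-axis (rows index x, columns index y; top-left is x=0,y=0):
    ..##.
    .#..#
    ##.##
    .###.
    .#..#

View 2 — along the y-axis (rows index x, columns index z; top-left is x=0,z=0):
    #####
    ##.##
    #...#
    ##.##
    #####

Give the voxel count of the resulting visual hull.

48 voxels

full grid |V| = 125
V1 z: intersect with XY mask (13 set) -- 65 left
V2 y: intersect with XZ mask (20 set) -- 48 left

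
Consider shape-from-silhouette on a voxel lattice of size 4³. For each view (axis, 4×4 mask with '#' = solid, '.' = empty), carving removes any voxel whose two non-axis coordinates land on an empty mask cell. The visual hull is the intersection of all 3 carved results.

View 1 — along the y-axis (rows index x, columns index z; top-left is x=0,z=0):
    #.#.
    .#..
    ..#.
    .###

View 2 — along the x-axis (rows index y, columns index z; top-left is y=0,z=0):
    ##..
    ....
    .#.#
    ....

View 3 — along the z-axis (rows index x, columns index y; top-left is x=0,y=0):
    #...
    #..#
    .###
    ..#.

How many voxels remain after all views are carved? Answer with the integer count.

4 voxels

initial block: 4^3 = 64
  1. axis=1 (XZ plane), |mask|=7  ⇒  voxels=28
  2. axis=0 (YZ plane), |mask|=4  ⇒  voxels=6
  3. axis=2 (XY plane), |mask|=7  ⇒  voxels=4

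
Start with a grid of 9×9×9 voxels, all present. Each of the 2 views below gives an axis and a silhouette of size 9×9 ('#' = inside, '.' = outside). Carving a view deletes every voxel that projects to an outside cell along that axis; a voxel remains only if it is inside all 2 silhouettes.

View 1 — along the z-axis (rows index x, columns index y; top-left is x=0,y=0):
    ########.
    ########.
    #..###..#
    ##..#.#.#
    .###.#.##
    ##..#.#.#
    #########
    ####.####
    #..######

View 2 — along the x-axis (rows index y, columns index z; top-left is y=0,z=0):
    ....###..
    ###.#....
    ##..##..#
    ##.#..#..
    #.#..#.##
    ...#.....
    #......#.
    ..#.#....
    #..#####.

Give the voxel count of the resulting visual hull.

initial block: 9^3 = 729
after view 1 [z-axis, 61 of 81 cells solid] → remaining = 549
after view 2 [x-axis, 32 of 81 cells solid] → remaining = 215

remaining voxels: 215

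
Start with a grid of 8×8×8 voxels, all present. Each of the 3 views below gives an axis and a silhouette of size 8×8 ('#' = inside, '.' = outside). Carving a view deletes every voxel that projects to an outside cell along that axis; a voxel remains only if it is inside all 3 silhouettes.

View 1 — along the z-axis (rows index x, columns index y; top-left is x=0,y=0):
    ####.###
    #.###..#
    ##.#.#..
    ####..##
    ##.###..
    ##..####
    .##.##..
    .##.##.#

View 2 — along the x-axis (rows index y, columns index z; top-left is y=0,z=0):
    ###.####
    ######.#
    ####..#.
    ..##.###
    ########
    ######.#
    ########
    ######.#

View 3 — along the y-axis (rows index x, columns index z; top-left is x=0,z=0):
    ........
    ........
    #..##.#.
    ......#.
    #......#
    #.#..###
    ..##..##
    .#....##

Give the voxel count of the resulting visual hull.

75 voxels

initial block: 8^3 = 512
  1. axis=2 (XY plane), |mask|=42  ⇒  voxels=336
  2. axis=0 (YZ plane), |mask|=54  ⇒  voxels=282
  3. axis=1 (XZ plane), |mask|=19  ⇒  voxels=75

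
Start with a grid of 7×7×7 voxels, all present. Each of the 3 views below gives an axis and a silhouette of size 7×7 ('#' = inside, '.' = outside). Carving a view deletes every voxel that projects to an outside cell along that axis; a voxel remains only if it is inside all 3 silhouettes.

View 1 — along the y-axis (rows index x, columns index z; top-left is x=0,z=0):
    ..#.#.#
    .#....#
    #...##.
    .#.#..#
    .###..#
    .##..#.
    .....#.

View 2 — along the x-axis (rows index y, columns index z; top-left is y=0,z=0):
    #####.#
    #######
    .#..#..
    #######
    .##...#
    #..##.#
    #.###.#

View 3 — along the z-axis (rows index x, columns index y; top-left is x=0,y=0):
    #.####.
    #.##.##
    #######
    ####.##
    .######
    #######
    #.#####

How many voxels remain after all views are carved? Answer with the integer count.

voxel count = 75

start: 7×7×7 = 343 voxels
carve view 1 (along y, XZ-mask fill 19/49): 133 voxels remain
carve view 2 (along x, YZ-mask fill 34/49): 92 voxels remain
carve view 3 (along z, XY-mask fill 42/49): 75 voxels remain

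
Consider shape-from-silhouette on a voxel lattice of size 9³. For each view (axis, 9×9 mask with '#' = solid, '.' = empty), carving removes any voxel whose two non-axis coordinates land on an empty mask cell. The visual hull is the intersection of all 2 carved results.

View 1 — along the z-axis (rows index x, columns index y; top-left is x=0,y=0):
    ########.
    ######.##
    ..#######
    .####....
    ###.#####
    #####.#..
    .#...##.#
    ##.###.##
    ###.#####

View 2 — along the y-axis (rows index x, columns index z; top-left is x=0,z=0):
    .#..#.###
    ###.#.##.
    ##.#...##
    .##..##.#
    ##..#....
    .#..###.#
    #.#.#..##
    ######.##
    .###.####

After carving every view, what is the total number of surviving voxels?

remaining voxels: 329

initial block: 9^3 = 729
V1 z: intersect with XY mask (60 set) -- 540 left
V2 y: intersect with XZ mask (49 set) -- 329 left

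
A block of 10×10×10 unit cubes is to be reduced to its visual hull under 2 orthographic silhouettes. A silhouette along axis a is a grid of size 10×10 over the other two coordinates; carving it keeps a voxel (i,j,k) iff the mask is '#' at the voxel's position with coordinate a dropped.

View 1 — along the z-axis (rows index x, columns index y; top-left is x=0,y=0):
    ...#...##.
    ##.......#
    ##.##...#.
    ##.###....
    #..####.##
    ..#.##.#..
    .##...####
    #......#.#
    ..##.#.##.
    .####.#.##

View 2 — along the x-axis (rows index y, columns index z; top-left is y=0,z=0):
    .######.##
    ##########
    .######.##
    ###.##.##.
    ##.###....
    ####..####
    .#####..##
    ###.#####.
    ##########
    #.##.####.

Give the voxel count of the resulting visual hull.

initial block: 10^3 = 1000
V1 z: intersect with XY mask (48 set) -- 480 left
V2 x: intersect with YZ mask (78 set) -- 377 left

voxel count = 377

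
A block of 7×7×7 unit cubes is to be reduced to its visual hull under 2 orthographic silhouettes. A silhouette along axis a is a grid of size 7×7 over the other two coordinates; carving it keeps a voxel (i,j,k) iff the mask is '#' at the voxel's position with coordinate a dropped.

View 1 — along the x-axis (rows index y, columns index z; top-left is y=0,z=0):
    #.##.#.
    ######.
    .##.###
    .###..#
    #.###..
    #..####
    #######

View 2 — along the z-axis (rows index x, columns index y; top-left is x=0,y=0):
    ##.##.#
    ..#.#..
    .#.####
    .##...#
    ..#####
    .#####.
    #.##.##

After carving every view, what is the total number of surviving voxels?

voxel count = 152

initial block: 7^3 = 343
V1 x: intersect with YZ mask (35 set) -- 245 left
V2 z: intersect with XY mask (30 set) -- 152 left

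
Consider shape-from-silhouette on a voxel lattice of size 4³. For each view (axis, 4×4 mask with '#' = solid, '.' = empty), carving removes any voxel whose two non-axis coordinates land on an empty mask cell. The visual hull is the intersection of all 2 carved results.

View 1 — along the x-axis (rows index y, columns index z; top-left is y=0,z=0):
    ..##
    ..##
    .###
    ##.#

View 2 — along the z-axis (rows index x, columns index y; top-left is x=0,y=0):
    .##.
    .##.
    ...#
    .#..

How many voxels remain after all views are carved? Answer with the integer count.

initial block: 4^3 = 64
carve view 1 (along x, YZ-mask fill 10/16): 40 voxels remain
carve view 2 (along z, XY-mask fill 6/16): 15 voxels remain

|visual hull| = 15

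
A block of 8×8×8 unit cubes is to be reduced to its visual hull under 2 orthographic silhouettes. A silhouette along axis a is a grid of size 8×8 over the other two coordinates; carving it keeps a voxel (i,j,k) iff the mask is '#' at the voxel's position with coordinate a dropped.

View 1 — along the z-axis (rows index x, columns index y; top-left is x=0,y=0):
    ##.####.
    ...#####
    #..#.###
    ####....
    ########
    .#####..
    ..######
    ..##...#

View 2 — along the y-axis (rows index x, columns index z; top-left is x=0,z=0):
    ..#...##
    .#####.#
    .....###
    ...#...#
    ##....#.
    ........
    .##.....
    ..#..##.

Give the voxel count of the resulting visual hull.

116 voxels

start: 8×8×8 = 512 voxels
after view 1 [z-axis, 42 of 64 cells solid] → remaining = 336
after view 2 [y-axis, 22 of 64 cells solid] → remaining = 116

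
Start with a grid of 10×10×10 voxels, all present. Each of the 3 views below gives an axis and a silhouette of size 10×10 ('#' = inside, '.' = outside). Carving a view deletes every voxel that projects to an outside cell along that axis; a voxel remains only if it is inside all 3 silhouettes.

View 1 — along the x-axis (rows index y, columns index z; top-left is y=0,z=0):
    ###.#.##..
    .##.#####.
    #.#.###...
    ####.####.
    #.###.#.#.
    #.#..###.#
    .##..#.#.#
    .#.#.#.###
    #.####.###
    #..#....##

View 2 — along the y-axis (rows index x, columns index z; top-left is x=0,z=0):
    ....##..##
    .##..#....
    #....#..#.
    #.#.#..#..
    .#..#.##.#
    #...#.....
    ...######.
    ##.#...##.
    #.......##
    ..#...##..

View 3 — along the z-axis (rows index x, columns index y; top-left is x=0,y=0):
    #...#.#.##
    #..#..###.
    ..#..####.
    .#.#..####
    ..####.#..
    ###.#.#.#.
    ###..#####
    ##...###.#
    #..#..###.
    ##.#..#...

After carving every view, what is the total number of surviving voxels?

initial block: 10^3 = 1000
after view 1 [x-axis, 61 of 100 cells solid] → remaining = 610
after view 2 [y-axis, 38 of 100 cells solid] → remaining = 235
after view 3 [z-axis, 55 of 100 cells solid] → remaining = 133

|visual hull| = 133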